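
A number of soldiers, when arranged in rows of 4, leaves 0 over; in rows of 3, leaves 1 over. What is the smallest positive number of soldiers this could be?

4

Since 3·3 ≡ 1 (mod 4), take x = 1 + 3·((0−1)·3 mod 4) = 1 + 3·1 = 4.
Check: 4 mod 4 = 0, 4 mod 3 = 1.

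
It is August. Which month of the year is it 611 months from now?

July

611 = 50·12 + 11, so 611 mod 12 = 11.
August + 11 months → July.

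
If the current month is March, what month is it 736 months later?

736 − 61·12 = 4, so 736 ≡ 4 (mod 12).
March + 4 months → July.

July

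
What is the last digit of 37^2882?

Last digits of 7^n: 7, 9, 3, 1 (period 4).
2882 mod 4 = 2, so the last digit matches 7^2 = 9.

9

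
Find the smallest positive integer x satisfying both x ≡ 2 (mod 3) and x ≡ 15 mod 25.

65

x ≡ 2 (mod 3) gives x ∈ {2, 5, 8, 11, 14, 17, 20, 23, …}.
The first of these with x mod 25 = 15 is 65.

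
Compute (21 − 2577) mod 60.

24

Dividing 2577 by 60 gives quotient 42 and remainder 57.
(21 − 57) mod 60 = 24.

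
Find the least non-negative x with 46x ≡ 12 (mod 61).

46⁻¹ ≡ 4 (mod 61) because 46·4 = 184 = 3·61 + 1.
So x ≡ 4·12 = 48 ≡ 48 (mod 61).

48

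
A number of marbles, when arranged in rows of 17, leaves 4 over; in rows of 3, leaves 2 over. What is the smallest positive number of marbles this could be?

38

x ≡ 2 (mod 3) gives x ∈ {2, 5, 8, 11, 14, 17, 20, 23, …}.
The first of these with x mod 17 = 4 is 38.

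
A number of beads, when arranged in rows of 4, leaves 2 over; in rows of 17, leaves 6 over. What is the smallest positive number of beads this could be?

6

Since 17·1 ≡ 1 (mod 4), take x = 6 + 17·((2−6)·1 mod 4) = 6 + 17·0 = 6.
Check: 6 mod 4 = 2, 6 mod 17 = 6.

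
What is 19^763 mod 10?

9

The units digit of 19^n cycles with period 2: 9, 1, …
763 leaves remainder 1 on division by 2, so 19^763 ends in 9.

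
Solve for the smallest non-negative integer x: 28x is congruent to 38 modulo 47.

The inverse of 28 mod 47 is 42 (since 28·42 = 1176 ≡ 1).
Multiplying both sides by 42: x ≡ 42·38 = 1596 ≡ 45 (mod 47).

45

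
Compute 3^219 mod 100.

Square-and-reduce mod 100: 3^1≡3, 3^2≡9, 3^4≡81, 3^8≡61, 3^16≡21, 3^32≡41, 3^64≡81, 3^128≡61.
Since 219 = 1 + 2 + 8 + 16 + 64 + 128 in binary, 3^219 ≡ 3·9·61·21·81·61 ≡ 67 (mod 100).

67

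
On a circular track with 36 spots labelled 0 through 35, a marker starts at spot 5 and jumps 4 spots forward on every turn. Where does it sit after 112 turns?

112·4 = 448.
448 − 12·36 = 16, so 448 ≡ 16 (mod 36).
(5 + 16) mod 36 = 21.

21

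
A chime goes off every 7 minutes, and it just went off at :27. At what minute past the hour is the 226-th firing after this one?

226·7 = 1582.
1582 = 26·60 + 22, so 1582 mod 60 = 22.
(27 + 22) mod 60 = 49.

49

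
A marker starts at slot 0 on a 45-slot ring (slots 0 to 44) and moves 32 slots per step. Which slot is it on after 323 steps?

323·32 = 10336.
Dividing 10336 by 45 gives quotient 229 and remainder 31.
(0 + 31) mod 45 = 31.

31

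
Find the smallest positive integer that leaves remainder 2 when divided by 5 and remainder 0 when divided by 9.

27

x ≡ 2 (mod 5) gives x ∈ {2, 7, 12, 17, 22, 27}.
The first of these with x mod 9 = 0 is 27.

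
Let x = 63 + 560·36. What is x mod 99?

560·36 = 20160.
Dividing 20160 by 99 gives quotient 203 and remainder 63.
(63 + 63) mod 99 = 27.

27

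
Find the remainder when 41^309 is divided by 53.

48

By repeated squaring mod 53: 41^1≡41, 41^2≡38, 41^4≡13, 41^8≡10, 41^16≡47, 41^32≡36, 41^64≡24, 41^128≡46, 41^256≡49.
Since 309 = 1 + 4 + 16 + 32 + 256 in binary, 41^309 ≡ 41·13·47·36·49 ≡ 48 (mod 53).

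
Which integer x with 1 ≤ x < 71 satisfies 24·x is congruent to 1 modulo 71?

24·3 = 72 = 1·71 + 1, so 24⁻¹ ≡ 3 (mod 71).

3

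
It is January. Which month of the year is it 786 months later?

July

Dividing 786 by 12 gives quotient 65 and remainder 6.
January + 6 months → July.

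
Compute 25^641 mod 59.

49

By repeated squaring mod 59: 25^1≡25, 25^2≡35, 25^4≡45, 25^8≡19, 25^16≡7, 25^32≡49, 25^64≡41, 25^128≡29, 25^256≡15, 25^512≡48.
641 = 1 + 128 + 512, so 25^641 ≡ 25·29·48 ≡ 49 (mod 59).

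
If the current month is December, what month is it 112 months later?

112 = 9·12 + 4, so 112 mod 12 = 4.
December + 4 months → April.

April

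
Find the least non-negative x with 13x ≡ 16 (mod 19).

13⁻¹ ≡ 3 (mod 19) because 13·3 = 39 = 2·19 + 1.
Multiplying both sides by 3: x ≡ 3·16 = 48 ≡ 10 (mod 19).

10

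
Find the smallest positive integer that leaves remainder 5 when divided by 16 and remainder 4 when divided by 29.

149

Since 29·5 ≡ 1 (mod 16), take x = 4 + 29·((5−4)·5 mod 16) = 4 + 29·5 = 149.
Check: 149 mod 16 = 5, 149 mod 29 = 4.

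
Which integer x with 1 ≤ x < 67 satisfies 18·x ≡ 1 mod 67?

41

18·41 = 738 = 11·67 + 1, so 18⁻¹ ≡ 41 (mod 67).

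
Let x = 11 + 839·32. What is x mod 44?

19

839·32 = 26848.
26848 mod 44 = 8 (since 610·44 = 26840).
(11 + 8) mod 44 = 19.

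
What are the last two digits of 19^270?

Square-and-reduce mod 100: 19^1≡19, 19^2≡61, 19^4≡21, 19^8≡41, 19^16≡81, 19^32≡61, 19^64≡21, 19^128≡41, 19^256≡81.
Since 270 = 2 + 4 + 8 + 256 in binary, 19^270 ≡ 61·21·41·81 ≡ 1 (mod 100).

01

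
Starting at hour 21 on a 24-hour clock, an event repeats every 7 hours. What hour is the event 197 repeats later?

8

197·7 = 1379.
1379 − 57·24 = 11, so 1379 ≡ 11 (mod 24).
(21 + 11) mod 24 = 8.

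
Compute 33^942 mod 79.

64

Square-and-reduce mod 79: 33^1≡33, 33^2≡62, 33^4≡52, 33^8≡18, 33^16≡8, 33^32≡64, 33^64≡67, 33^128≡65, 33^256≡38, 33^512≡22.
Since 942 = 2 + 4 + 8 + 32 + 128 + 256 + 512 in binary, 33^942 ≡ 62·52·18·64·65·38·22 ≡ 64 (mod 79).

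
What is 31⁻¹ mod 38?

27

38 = 1·31 + 7
31 = 4·7 + 3
7 = 2·3 + 1
3 = 3·1 + 0
Back-substituting gives 31·27 ≡ 1 (mod 38).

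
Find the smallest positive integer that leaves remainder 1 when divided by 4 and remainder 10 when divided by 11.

21

Since 11·3 ≡ 1 (mod 4), take x = 10 + 11·((1−10)·3 mod 4) = 10 + 11·1 = 21.
Check: 21 mod 4 = 1, 21 mod 11 = 10.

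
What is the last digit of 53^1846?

The units digit of 53^n cycles with period 4: 3, 9, 7, 1, …
1846 mod 4 = 2, so the last digit matches 3^2 = 9.

9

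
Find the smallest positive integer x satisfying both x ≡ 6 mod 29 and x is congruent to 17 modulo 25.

267

Since 25·7 ≡ 1 (mod 29), take x = 17 + 25·((6−17)·7 mod 29) = 17 + 25·10 = 267.
Check: 267 mod 29 = 6, 267 mod 25 = 17.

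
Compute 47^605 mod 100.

7

Successive squares of 47 mod 100: 47^1≡47, 47^2≡9, 47^4≡81, 47^8≡61, 47^16≡21, 47^32≡41, 47^64≡81, 47^128≡61, 47^256≡21, 47^512≡41.
605 = 1 + 4 + 8 + 16 + 64 + 512, so 47^605 ≡ 47·81·61·21·81·41 ≡ 7 (mod 100).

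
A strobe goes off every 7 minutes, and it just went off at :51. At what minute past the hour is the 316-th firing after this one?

43

316·7 = 2212.
Dividing 2212 by 60 gives quotient 36 and remainder 52.
(51 + 52) mod 60 = 43.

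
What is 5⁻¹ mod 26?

21

26 = 5·5 + 1
5 = 5·1 + 0
Back-substituting gives 5·21 ≡ 1 (mod 26).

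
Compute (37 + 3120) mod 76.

41

3120 − 41·76 = 4, so 3120 ≡ 4 (mod 76).
(37 + 4) mod 76 = 41.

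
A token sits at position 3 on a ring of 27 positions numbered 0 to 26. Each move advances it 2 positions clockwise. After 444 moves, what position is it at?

444·2 = 888.
888 = 32·27 + 24, so 888 mod 27 = 24.
(3 + 24) mod 27 = 0.

0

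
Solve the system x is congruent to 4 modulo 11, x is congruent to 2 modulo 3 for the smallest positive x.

x ≡ 2 (mod 3) gives x ∈ {2, 5, 8, 11, 14, 17, 20, 23, …}.
The first of these with x mod 11 = 4 is 26.

26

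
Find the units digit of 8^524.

6

Last digits of 8^n: 8, 4, 2, 6 (period 4).
524 leaves remainder 0 on division by 4, so 8^524 ends in 6.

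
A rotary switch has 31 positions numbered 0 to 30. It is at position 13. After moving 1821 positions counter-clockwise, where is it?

21

1821 = 58·31 + 23, so 1821 mod 31 = 23.
(13 − 23) mod 31 = 21.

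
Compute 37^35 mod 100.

Square-and-reduce mod 100: 37^1≡37, 37^2≡69, 37^4≡61, 37^8≡21, 37^16≡41, 37^32≡81.
Since 35 = 1 + 2 + 32 in binary, 37^35 ≡ 37·69·81 ≡ 93 (mod 100).

93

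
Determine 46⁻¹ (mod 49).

16

46·16 = 736 = 15·49 + 1, so 46⁻¹ ≡ 16 (mod 49).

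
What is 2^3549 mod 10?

The units digit of 2^n cycles with period 4: 2, 4, 8, 6, …
3549 leaves remainder 1 on division by 4, so 2^3549 ends in 2.

2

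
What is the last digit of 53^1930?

The units digit of 53^n cycles with period 4: 3, 9, 7, 1, …
1930 leaves remainder 2 on division by 4, so 53^1930 ends in 9.

9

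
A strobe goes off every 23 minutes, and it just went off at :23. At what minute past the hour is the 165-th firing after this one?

38

165·23 = 3795.
3795 mod 60 = 15 (since 63·60 = 3780).
(23 + 15) mod 60 = 38.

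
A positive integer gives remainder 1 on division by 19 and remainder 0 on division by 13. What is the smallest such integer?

39

Since 13·3 ≡ 1 (mod 19), take x = 0 + 13·((1−0)·3 mod 19) = 0 + 13·3 = 39.
Check: 39 mod 19 = 1, 39 mod 13 = 0.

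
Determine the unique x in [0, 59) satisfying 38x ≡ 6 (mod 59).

25

38⁻¹ ≡ 14 (mod 59) because 38·14 = 532 = 9·59 + 1.
Multiplying both sides by 14: x ≡ 14·6 = 84 ≡ 25 (mod 59).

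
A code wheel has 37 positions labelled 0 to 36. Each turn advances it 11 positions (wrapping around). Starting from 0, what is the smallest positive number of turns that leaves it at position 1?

27

37 = 3·11 + 4
11 = 2·4 + 3
4 = 1·3 + 1
3 = 3·1 + 0
Back-substituting gives 11·27 ≡ 1 (mod 37).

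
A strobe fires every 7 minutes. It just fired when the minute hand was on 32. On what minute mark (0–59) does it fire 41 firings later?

19

41·7 = 287.
Dividing 287 by 60 gives quotient 4 and remainder 47.
(32 + 47) mod 60 = 19.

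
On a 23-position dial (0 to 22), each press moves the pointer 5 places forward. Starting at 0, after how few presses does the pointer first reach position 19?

13

5⁻¹ ≡ 14 (mod 23) because 5·14 = 70 = 3·23 + 1.
Multiplying both sides by 14: x ≡ 14·19 = 266 ≡ 13 (mod 23).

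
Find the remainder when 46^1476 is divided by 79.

21

By repeated squaring mod 79: 46^1≡46, 46^2≡62, 46^4≡52, 46^8≡18, 46^16≡8, 46^32≡64, 46^64≡67, 46^128≡65, 46^256≡38, 46^512≡22, 46^1024≡10.
1476 = 4 + 64 + 128 + 256 + 1024, so 46^1476 ≡ 52·67·65·38·10 ≡ 21 (mod 79).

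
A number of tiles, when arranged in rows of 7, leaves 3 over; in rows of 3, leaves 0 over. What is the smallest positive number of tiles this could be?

Since 3·5 ≡ 1 (mod 7), take x = 0 + 3·((3−0)·5 mod 7) = 0 + 3·1 = 3.
Check: 3 mod 7 = 3, 3 mod 3 = 0.

3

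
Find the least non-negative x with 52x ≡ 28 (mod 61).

24

The inverse of 52 mod 61 is 27 (since 52·27 = 1404 ≡ 1).
So x ≡ 27·28 = 756 ≡ 24 (mod 61).
Check: 52·24 = 1248 = 20·61 + 28.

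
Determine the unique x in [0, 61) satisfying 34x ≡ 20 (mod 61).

58

The inverse of 34 mod 61 is 9 (since 34·9 = 306 ≡ 1).
So x ≡ 9·20 = 180 ≡ 58 (mod 61).
Check: 34·58 = 1972 = 32·61 + 20.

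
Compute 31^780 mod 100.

1

Square-and-reduce mod 100: 31^1≡31, 31^2≡61, 31^4≡21, 31^8≡41, 31^16≡81, 31^32≡61, 31^64≡21, 31^128≡41, 31^256≡81, 31^512≡61.
780 = 4 + 8 + 256 + 512, so 31^780 ≡ 21·41·81·61 ≡ 1 (mod 100).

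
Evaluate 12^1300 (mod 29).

Successive squares of 12 mod 29: 12^1≡12, 12^2≡28, 12^4≡1, 12^8≡1, 12^16≡1, 12^32≡1, 12^64≡1, 12^128≡1, 12^256≡1, 12^512≡1, 12^1024≡1.
1300 = 4 + 16 + 256 + 1024, so 12^1300 ≡ 1·1·1·1 ≡ 1 (mod 29).

1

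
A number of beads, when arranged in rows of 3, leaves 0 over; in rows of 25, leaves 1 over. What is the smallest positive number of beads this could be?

51

x ≡ 0 (mod 3) gives x ∈ {0, 3, 6, 9, 12, 15, 18, 21, …}.
The first of these with x mod 25 = 1 is 51.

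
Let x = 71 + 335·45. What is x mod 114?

335·45 = 15075.
Dividing 15075 by 114 gives quotient 132 and remainder 27.
(71 + 27) mod 114 = 98.

98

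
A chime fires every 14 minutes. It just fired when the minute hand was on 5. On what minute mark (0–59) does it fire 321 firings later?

59

321·14 = 4494.
4494 mod 60 = 54 (since 74·60 = 4440).
(5 + 54) mod 60 = 59.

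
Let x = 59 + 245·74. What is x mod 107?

106

245·74 = 18130.
18130 = 169·107 + 47, so 18130 mod 107 = 47.
(59 + 47) mod 107 = 106.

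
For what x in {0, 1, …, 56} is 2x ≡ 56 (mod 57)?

28

2⁻¹ ≡ 29 (mod 57) because 2·29 = 58 = 1·57 + 1.
So x ≡ 29·56 = 1624 ≡ 28 (mod 57).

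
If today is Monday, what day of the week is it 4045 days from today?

4045 − 577·7 = 6, so 4045 ≡ 6 (mod 7).
Monday + 6 days → Sunday.

Sunday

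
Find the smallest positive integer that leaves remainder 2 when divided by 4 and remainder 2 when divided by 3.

2

x ≡ 2 (mod 3) gives x ∈ {2}.
The first of these with x mod 4 = 2 is 2.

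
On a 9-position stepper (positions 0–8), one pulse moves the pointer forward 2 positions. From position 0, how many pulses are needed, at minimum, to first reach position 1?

5

2·5 = 10 = 1·9 + 1, so 2⁻¹ ≡ 5 (mod 9).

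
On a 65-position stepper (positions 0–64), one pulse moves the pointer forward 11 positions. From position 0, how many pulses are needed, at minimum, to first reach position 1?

6

65 = 5·11 + 10
11 = 1·10 + 1
10 = 10·1 + 0
Back-substituting gives 11·6 ≡ 1 (mod 65).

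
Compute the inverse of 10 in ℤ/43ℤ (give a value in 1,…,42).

43 = 4·10 + 3
10 = 3·3 + 1
3 = 3·1 + 0
Back-substituting gives 10·13 ≡ 1 (mod 43).

13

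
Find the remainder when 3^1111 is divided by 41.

Square-and-reduce mod 41: 3^1≡3, 3^2≡9, 3^4≡40, 3^8≡1, 3^16≡1, 3^32≡1, 3^64≡1, 3^128≡1, 3^256≡1, 3^512≡1, 3^1024≡1.
Since 1111 = 1 + 2 + 4 + 16 + 64 + 1024 in binary, 3^1111 ≡ 3·9·40·1·1·1 ≡ 14 (mod 41).

14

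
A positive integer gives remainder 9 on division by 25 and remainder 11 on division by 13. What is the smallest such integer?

x ≡ 11 (mod 13) gives x ∈ {11, 24, 37, 50, 63, 76, 89, 102, …}.
The first of these with x mod 25 = 9 is 284.

284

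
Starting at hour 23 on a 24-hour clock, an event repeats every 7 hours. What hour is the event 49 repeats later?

49·7 = 343.
343 = 14·24 + 7, so 343 mod 24 = 7.
(23 + 7) mod 24 = 6.

6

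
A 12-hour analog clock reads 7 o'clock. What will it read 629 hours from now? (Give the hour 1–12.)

629 − 52·12 = 5, so 629 ≡ 5 (mod 12).
7 + 5 → 12 on a 12-hour dial.

12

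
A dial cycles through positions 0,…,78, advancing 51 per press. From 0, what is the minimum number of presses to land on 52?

32

The inverse of 51 mod 79 is 31 (since 51·31 = 1581 ≡ 1).
So x ≡ 31·52 = 1612 ≡ 32 (mod 79).
Check: 51·32 = 1632 = 20·79 + 52.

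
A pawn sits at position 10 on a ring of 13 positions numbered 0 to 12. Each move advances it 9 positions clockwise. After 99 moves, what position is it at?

4

99·9 = 891.
891 mod 13 = 7 (since 68·13 = 884).
(10 + 7) mod 13 = 4.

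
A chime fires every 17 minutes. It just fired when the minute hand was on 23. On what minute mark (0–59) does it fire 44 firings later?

51

44·17 = 748.
748 mod 60 = 28 (since 12·60 = 720).
(23 + 28) mod 60 = 51.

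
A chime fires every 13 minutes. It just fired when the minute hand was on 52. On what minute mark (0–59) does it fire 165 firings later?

165·13 = 2145.
2145 = 35·60 + 45, so 2145 mod 60 = 45.
(52 + 45) mod 60 = 37.

37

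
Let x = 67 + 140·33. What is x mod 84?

67

140·33 = 4620.
4620 = 55·84 + 0, so 4620 mod 84 = 0.
(67 + 0) mod 84 = 67.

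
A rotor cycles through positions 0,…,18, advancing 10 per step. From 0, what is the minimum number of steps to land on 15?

11

10⁻¹ ≡ 2 (mod 19) because 10·2 = 20 = 1·19 + 1.
So x ≡ 2·15 = 30 ≡ 11 (mod 19).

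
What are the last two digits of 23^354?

Square-and-reduce mod 100: 23^1≡23, 23^2≡29, 23^4≡41, 23^8≡81, 23^16≡61, 23^32≡21, 23^64≡41, 23^128≡81, 23^256≡61.
354 = 2 + 32 + 64 + 256, so 23^354 ≡ 29·21·41·61 ≡ 9 (mod 100).

09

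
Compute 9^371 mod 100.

Square-and-reduce mod 100: 9^1≡9, 9^2≡81, 9^4≡61, 9^8≡21, 9^16≡41, 9^32≡81, 9^64≡61, 9^128≡21, 9^256≡41.
371 = 1 + 2 + 16 + 32 + 64 + 256, so 9^371 ≡ 9·81·41·81·61·41 ≡ 9 (mod 100).

9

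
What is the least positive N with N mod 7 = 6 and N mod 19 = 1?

x ≡ 6 (mod 7) gives x ∈ {6, 13, 20}.
The first of these with x mod 19 = 1 is 20.

20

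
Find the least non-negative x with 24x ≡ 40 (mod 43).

16

24⁻¹ ≡ 9 (mod 43) because 24·9 = 216 = 5·43 + 1.
Multiplying both sides by 9: x ≡ 9·40 = 360 ≡ 16 (mod 43).
Check: 24·16 = 384 = 8·43 + 40.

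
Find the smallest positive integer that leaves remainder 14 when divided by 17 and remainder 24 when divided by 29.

x ≡ 14 (mod 17) gives x ∈ {14, 31, 48, 65, 82}.
The first of these with x mod 29 = 24 is 82.

82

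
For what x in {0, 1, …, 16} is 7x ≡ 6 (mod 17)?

13

The inverse of 7 mod 17 is 5 (since 7·5 = 35 ≡ 1).
So x ≡ 5·6 = 30 ≡ 13 (mod 17).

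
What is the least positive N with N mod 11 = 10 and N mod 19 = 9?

142

Since 19·7 ≡ 1 (mod 11), take x = 9 + 19·((10−9)·7 mod 11) = 9 + 19·7 = 142.
Check: 142 mod 11 = 10, 142 mod 19 = 9.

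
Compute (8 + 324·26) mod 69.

14

324·26 = 8424.
8424 mod 69 = 6 (since 122·69 = 8418).
(8 + 6) mod 69 = 14.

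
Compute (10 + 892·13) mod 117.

892·13 = 11596.
11596 = 99·117 + 13, so 11596 mod 117 = 13.
(10 + 13) mod 117 = 23.

23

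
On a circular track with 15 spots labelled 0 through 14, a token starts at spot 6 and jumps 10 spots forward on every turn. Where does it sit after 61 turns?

1

61·10 = 610.
Dividing 610 by 15 gives quotient 40 and remainder 10.
(6 + 10) mod 15 = 1.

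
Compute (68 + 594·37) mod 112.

594·37 = 21978.
21978 mod 112 = 26 (since 196·112 = 21952).
(68 + 26) mod 112 = 94.

94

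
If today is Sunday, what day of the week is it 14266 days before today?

Dividing 14266 by 7 gives quotient 2038 and remainder 0.
Sunday − 0 days → Sunday.

Sunday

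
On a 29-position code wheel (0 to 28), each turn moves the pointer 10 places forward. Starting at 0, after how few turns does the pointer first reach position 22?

10⁻¹ ≡ 3 (mod 29) because 10·3 = 30 = 1·29 + 1.
Multiplying both sides by 3: x ≡ 3·22 = 66 ≡ 8 (mod 29).

8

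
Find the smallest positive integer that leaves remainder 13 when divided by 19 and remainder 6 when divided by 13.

32

x ≡ 6 (mod 13) gives x ∈ {6, 19, 32}.
The first of these with x mod 19 = 13 is 32.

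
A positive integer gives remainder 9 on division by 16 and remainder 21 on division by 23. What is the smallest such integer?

Since 23·7 ≡ 1 (mod 16), take x = 21 + 23·((9−21)·7 mod 16) = 21 + 23·12 = 297.
Check: 297 mod 16 = 9, 297 mod 23 = 21.

297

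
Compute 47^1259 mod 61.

13

Successive squares of 47 mod 61: 47^1≡47, 47^2≡13, 47^4≡47, 47^8≡13, 47^16≡47, 47^32≡13, 47^64≡47, 47^128≡13, 47^256≡47, 47^512≡13, 47^1024≡47.
1259 = 1 + 2 + 8 + 32 + 64 + 128 + 1024, so 47^1259 ≡ 47·13·13·13·47·13·47 ≡ 13 (mod 61).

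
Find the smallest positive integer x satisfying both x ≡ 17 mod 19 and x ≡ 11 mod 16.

283

x ≡ 11 (mod 16) gives x ∈ {11, 27, 43, 59, 75, 91, 107, 123, …}.
The first of these with x mod 19 = 17 is 283.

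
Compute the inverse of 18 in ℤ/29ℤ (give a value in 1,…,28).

21

18·21 = 378 = 13·29 + 1, so 18⁻¹ ≡ 21 (mod 29).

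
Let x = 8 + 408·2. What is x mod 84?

408·2 = 816.
816 mod 84 = 60 (since 9·84 = 756).
(8 + 60) mod 84 = 68.

68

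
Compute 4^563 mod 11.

9

Successive squares of 4 mod 11: 4^1≡4, 4^2≡5, 4^4≡3, 4^8≡9, 4^16≡4, 4^32≡5, 4^64≡3, 4^128≡9, 4^256≡4, 4^512≡5.
Since 563 = 1 + 2 + 16 + 32 + 512 in binary, 4^563 ≡ 4·5·4·5·5 ≡ 9 (mod 11).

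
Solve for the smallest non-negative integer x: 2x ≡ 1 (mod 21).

The inverse of 2 mod 21 is 11 (since 2·11 = 22 ≡ 1).
Multiplying both sides by 11: x ≡ 11·1 = 11 ≡ 11 (mod 21).

11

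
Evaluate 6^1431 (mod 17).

14

Square-and-reduce mod 17: 6^1≡6, 6^2≡2, 6^4≡4, 6^8≡16, 6^16≡1, 6^32≡1, 6^64≡1, 6^128≡1, 6^256≡1, 6^512≡1, 6^1024≡1.
1431 = 1 + 2 + 4 + 16 + 128 + 256 + 1024, so 6^1431 ≡ 6·2·4·1·1·1·1 ≡ 14 (mod 17).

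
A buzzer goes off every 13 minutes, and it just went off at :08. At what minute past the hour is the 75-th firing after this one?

75·13 = 975.
Dividing 975 by 60 gives quotient 16 and remainder 15.
(8 + 15) mod 60 = 23.

23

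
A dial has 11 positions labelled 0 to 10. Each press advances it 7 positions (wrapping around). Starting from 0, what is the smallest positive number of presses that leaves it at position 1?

8

7·8 = 56 = 5·11 + 1, so 7⁻¹ ≡ 8 (mod 11).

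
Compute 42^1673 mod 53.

49

By repeated squaring mod 53: 42^1≡42, 42^2≡15, 42^4≡13, 42^8≡10, 42^16≡47, 42^32≡36, 42^64≡24, 42^128≡46, 42^256≡49, 42^512≡16, 42^1024≡44.
1673 = 1 + 8 + 128 + 512 + 1024, so 42^1673 ≡ 42·10·46·16·44 ≡ 49 (mod 53).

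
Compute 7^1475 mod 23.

7

By repeated squaring mod 23: 7^1≡7, 7^2≡3, 7^4≡9, 7^8≡12, 7^16≡6, 7^32≡13, 7^64≡8, 7^128≡18, 7^256≡2, 7^512≡4, 7^1024≡16.
1475 = 1 + 2 + 64 + 128 + 256 + 1024, so 7^1475 ≡ 7·3·8·18·2·16 ≡ 7 (mod 23).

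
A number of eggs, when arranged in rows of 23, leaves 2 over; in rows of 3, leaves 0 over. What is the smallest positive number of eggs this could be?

48

x ≡ 0 (mod 3) gives x ∈ {0, 3, 6, 9, 12, 15, 18, 21, …}.
The first of these with x mod 23 = 2 is 48.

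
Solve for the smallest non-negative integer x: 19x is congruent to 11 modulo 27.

19⁻¹ ≡ 10 (mod 27) because 19·10 = 190 = 7·27 + 1.
So x ≡ 10·11 = 110 ≡ 2 (mod 27).
Check: 19·2 = 38 = 1·27 + 11.

2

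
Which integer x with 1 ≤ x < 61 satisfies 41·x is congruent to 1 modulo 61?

3

61 = 1·41 + 20
41 = 2·20 + 1
20 = 20·1 + 0
Back-substituting gives 41·3 ≡ 1 (mod 61).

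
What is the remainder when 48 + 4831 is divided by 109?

83

4831 = 44·109 + 35, so 4831 mod 109 = 35.
(48 + 35) mod 109 = 83.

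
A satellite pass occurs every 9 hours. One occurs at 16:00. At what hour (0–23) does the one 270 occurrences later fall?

22

270·9 = 2430.
2430 = 101·24 + 6, so 2430 mod 24 = 6.
(16 + 6) mod 24 = 22.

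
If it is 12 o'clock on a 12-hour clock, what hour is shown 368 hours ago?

4

368 − 30·12 = 8, so 368 ≡ 8 (mod 12).
12 − 8 → 4 on a 12-hour dial.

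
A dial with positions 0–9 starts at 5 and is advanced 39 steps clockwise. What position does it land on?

4

39 − 3·10 = 9, so 39 ≡ 9 (mod 10).
(5 + 9) mod 10 = 4.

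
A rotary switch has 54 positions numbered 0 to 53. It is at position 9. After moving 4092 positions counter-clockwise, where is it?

Dividing 4092 by 54 gives quotient 75 and remainder 42.
(9 − 42) mod 54 = 21.

21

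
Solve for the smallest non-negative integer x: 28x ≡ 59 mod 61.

13

28⁻¹ ≡ 24 (mod 61) because 28·24 = 672 = 11·61 + 1.
So x ≡ 24·59 = 1416 ≡ 13 (mod 61).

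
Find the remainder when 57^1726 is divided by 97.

Successive squares of 57 mod 97: 57^1≡57, 57^2≡48, 57^4≡73, 57^8≡91, 57^16≡36, 57^32≡35, 57^64≡61, 57^128≡35, 57^256≡61, 57^512≡35, 57^1024≡61.
1726 = 2 + 4 + 8 + 16 + 32 + 128 + 512 + 1024, so 57^1726 ≡ 48·73·91·36·35·35·35·61 ≡ 95 (mod 97).

95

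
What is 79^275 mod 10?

Last digits of 9^n: 9, 1 (period 2).
275 mod 2 = 1, so the last digit matches 9^1 = 9.

9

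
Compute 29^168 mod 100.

61

Successive squares of 29 mod 100: 29^1≡29, 29^2≡41, 29^4≡81, 29^8≡61, 29^16≡21, 29^32≡41, 29^64≡81, 29^128≡61.
Since 168 = 8 + 32 + 128 in binary, 29^168 ≡ 61·41·61 ≡ 61 (mod 100).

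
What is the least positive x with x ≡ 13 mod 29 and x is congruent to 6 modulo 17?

Since 17·12 ≡ 1 (mod 29), take x = 6 + 17·((13−6)·12 mod 29) = 6 + 17·26 = 448.
Check: 448 mod 29 = 13, 448 mod 17 = 6.

448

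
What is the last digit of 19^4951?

9

Last digits of 9^n: 9, 1 (period 2).
4951 mod 2 = 1, so the last digit matches 9^1 = 9.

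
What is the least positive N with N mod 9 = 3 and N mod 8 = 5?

21

Since 8·8 ≡ 1 (mod 9), take x = 5 + 8·((3−5)·8 mod 9) = 5 + 8·2 = 21.
Check: 21 mod 9 = 3, 21 mod 8 = 5.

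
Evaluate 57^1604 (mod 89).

Square-and-reduce mod 89: 57^1≡57, 57^2≡45, 57^4≡67, 57^8≡39, 57^16≡8, 57^32≡64, 57^64≡2, 57^128≡4, 57^256≡16, 57^512≡78, 57^1024≡32.
Since 1604 = 4 + 64 + 512 + 1024 in binary, 57^1604 ≡ 67·2·78·32 ≡ 2 (mod 89).

2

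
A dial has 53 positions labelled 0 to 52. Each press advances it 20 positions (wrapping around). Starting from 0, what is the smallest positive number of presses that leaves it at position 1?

8

53 = 2·20 + 13
20 = 1·13 + 7
13 = 1·7 + 6
7 = 1·6 + 1
6 = 6·1 + 0
Back-substituting gives 20·8 ≡ 1 (mod 53).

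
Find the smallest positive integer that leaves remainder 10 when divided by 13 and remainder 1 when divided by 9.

x ≡ 1 (mod 9) gives x ∈ {1, 10}.
The first of these with x mod 13 = 10 is 10.

10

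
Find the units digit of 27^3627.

3

Powers of 7 mod 10 repeat with period 4: 7, 9, 3, 1.
3627 mod 4 = 3, so the last digit matches 7^3 = 3.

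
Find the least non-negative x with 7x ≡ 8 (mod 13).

3

The inverse of 7 mod 13 is 2 (since 7·2 = 14 ≡ 1).
So x ≡ 2·8 = 16 ≡ 3 (mod 13).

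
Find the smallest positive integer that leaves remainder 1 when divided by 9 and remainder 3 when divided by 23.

Since 23·2 ≡ 1 (mod 9), take x = 3 + 23·((1−3)·2 mod 9) = 3 + 23·5 = 118.
Check: 118 mod 9 = 1, 118 mod 23 = 3.

118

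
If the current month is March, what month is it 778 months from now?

778 = 64·12 + 10, so 778 mod 12 = 10.
March + 10 months → January.

January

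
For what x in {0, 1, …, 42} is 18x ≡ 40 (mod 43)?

7

The inverse of 18 mod 43 is 12 (since 18·12 = 216 ≡ 1).
Multiplying both sides by 12: x ≡ 12·40 = 480 ≡ 7 (mod 43).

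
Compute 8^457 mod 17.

Successive squares of 8 mod 17: 8^1≡8, 8^2≡13, 8^4≡16, 8^8≡1, 8^16≡1, 8^32≡1, 8^64≡1, 8^128≡1, 8^256≡1.
Since 457 = 1 + 8 + 64 + 128 + 256 in binary, 8^457 ≡ 8·1·1·1·1 ≡ 8 (mod 17).

8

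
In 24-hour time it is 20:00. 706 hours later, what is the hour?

706 = 29·24 + 10, so 706 mod 24 = 10.
(20 + 10) mod 24 = 6.

6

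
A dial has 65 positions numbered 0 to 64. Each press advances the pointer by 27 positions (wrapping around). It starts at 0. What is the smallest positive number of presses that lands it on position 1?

The inverse of 27 mod 65 is 53 (since 27·53 = 1431 ≡ 1).
So x ≡ 53·1 = 53 ≡ 53 (mod 65).
Check: 27·53 = 1431 = 22·65 + 1.

53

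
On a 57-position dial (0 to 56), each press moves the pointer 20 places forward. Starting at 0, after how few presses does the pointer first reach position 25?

44

The inverse of 20 mod 57 is 20 (since 20·20 = 400 ≡ 1).
So x ≡ 20·25 = 500 ≡ 44 (mod 57).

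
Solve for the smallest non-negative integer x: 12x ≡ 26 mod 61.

53

The inverse of 12 mod 61 is 56 (since 12·56 = 672 ≡ 1).
So x ≡ 56·26 = 1456 ≡ 53 (mod 61).
Check: 12·53 = 636 = 10·61 + 26.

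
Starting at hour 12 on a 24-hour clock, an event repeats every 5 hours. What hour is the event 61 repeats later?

5

61·5 = 305.
305 = 12·24 + 17, so 305 mod 24 = 17.
(12 + 17) mod 24 = 5.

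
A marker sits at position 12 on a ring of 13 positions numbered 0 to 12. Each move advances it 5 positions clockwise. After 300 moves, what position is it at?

4

300·5 = 1500.
1500 = 115·13 + 5, so 1500 mod 13 = 5.
(12 + 5) mod 13 = 4.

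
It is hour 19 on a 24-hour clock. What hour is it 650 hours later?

650 − 27·24 = 2, so 650 ≡ 2 (mod 24).
(19 + 2) mod 24 = 21.

21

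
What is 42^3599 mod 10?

Powers of 2 mod 10 repeat with period 4: 2, 4, 8, 6.
3599 mod 4 = 3, so the last digit matches 2^3 = 8.

8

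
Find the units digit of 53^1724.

1

The units digit of 53^n cycles with period 4: 3, 9, 7, 1, …
1724 leaves remainder 0 on division by 4, so 53^1724 ends in 1.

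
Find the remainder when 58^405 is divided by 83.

15

By repeated squaring mod 83: 58^1≡58, 58^2≡44, 58^4≡27, 58^8≡65, 58^16≡75, 58^32≡64, 58^64≡29, 58^128≡11, 58^256≡38.
Since 405 = 1 + 4 + 16 + 128 + 256 in binary, 58^405 ≡ 58·27·75·11·38 ≡ 15 (mod 83).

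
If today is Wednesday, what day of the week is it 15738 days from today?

Friday

Dividing 15738 by 7 gives quotient 2248 and remainder 2.
Wednesday + 2 days → Friday.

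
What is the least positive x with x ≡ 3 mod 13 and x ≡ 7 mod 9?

x ≡ 7 (mod 9) gives x ∈ {7, 16}.
The first of these with x mod 13 = 3 is 16.

16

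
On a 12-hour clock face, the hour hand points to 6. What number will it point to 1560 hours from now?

6

Dividing 1560 by 12 gives quotient 130 and remainder 0.
6 + 0 → 6 on a 12-hour dial.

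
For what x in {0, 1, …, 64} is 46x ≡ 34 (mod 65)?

29

The inverse of 46 mod 65 is 41 (since 46·41 = 1886 ≡ 1).
So x ≡ 41·34 = 1394 ≡ 29 (mod 65).
Check: 46·29 = 1334 = 20·65 + 34.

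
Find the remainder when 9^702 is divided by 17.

Square-and-reduce mod 17: 9^1≡9, 9^2≡13, 9^4≡16, 9^8≡1, 9^16≡1, 9^32≡1, 9^64≡1, 9^128≡1, 9^256≡1, 9^512≡1.
Since 702 = 2 + 4 + 8 + 16 + 32 + 128 + 512 in binary, 9^702 ≡ 13·16·1·1·1·1·1 ≡ 4 (mod 17).

4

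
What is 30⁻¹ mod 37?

21

30·21 = 630 = 17·37 + 1, so 30⁻¹ ≡ 21 (mod 37).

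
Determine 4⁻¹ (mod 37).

28

37 = 9·4 + 1
4 = 4·1 + 0
Back-substituting gives 4·28 ≡ 1 (mod 37).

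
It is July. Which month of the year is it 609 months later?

April

Dividing 609 by 12 gives quotient 50 and remainder 9.
July + 9 months → April.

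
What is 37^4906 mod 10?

9

Last digits of 7^n: 7, 9, 3, 1 (period 4).
4906 mod 4 = 2, so the last digit matches 7^2 = 9.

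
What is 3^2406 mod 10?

Powers of 3 mod 10 repeat with period 4: 3, 9, 7, 1.
2406 leaves remainder 2 on division by 4, so 3^2406 ends in 9.

9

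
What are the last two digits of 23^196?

61

Successive squares of 23 mod 100: 23^1≡23, 23^2≡29, 23^4≡41, 23^8≡81, 23^16≡61, 23^32≡21, 23^64≡41, 23^128≡81.
Since 196 = 4 + 64 + 128 in binary, 23^196 ≡ 41·41·81 ≡ 61 (mod 100).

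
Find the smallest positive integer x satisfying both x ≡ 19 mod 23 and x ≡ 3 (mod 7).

Since 7·10 ≡ 1 (mod 23), take x = 3 + 7·((19−3)·10 mod 23) = 3 + 7·22 = 157.
Check: 157 mod 23 = 19, 157 mod 7 = 3.

157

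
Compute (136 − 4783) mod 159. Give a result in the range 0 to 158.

123

4783 mod 159 = 13 (since 30·159 = 4770).
(136 − 13) mod 159 = 123.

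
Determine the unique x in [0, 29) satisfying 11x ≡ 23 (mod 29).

10

The inverse of 11 mod 29 is 8 (since 11·8 = 88 ≡ 1).
Multiplying both sides by 8: x ≡ 8·23 = 184 ≡ 10 (mod 29).
Check: 11·10 = 110 = 3·29 + 23.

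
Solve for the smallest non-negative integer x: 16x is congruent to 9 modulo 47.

27

16⁻¹ ≡ 3 (mod 47) because 16·3 = 48 = 1·47 + 1.
Multiplying both sides by 3: x ≡ 3·9 = 27 ≡ 27 (mod 47).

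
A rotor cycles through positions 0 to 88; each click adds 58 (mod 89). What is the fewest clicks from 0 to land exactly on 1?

66

89 = 1·58 + 31
58 = 1·31 + 27
31 = 1·27 + 4
27 = 6·4 + 3
4 = 1·3 + 1
3 = 3·1 + 0
Back-substituting gives 58·66 ≡ 1 (mod 89).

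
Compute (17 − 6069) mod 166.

6069 − 36·166 = 93, so 6069 ≡ 93 (mod 166).
(17 − 93) mod 166 = 90.

90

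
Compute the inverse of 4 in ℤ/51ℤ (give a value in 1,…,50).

4·13 = 52 = 1·51 + 1, so 4⁻¹ ≡ 13 (mod 51).

13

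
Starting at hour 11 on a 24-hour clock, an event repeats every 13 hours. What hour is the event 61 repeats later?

61·13 = 793.
793 mod 24 = 1 (since 33·24 = 792).
(11 + 1) mod 24 = 12.

12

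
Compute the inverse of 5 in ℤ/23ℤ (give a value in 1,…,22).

14

5·14 = 70 = 3·23 + 1, so 5⁻¹ ≡ 14 (mod 23).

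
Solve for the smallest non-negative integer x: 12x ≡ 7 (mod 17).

12⁻¹ ≡ 10 (mod 17) because 12·10 = 120 = 7·17 + 1.
Multiplying both sides by 10: x ≡ 10·7 = 70 ≡ 2 (mod 17).

2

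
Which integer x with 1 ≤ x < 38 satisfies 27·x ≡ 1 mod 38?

27·31 = 837 = 22·38 + 1, so 27⁻¹ ≡ 31 (mod 38).

31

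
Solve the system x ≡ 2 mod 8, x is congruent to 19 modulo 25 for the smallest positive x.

Since 25·1 ≡ 1 (mod 8), take x = 19 + 25·((2−19)·1 mod 8) = 19 + 25·7 = 194.
Check: 194 mod 8 = 2, 194 mod 25 = 19.

194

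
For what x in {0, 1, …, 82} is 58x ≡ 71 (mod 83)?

58⁻¹ ≡ 73 (mod 83) because 58·73 = 4234 = 51·83 + 1.
Multiplying both sides by 73: x ≡ 73·71 = 5183 ≡ 37 (mod 83).
Check: 58·37 = 2146 = 25·83 + 71.

37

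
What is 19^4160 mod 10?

1

The units digit of 19^n cycles with period 2: 9, 1, …
4160 mod 2 = 0, so the last digit matches 9^2 = 1.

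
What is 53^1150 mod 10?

The units digit of 53^n cycles with period 4: 3, 9, 7, 1, …
1150 mod 4 = 2, so the last digit matches 3^2 = 9.

9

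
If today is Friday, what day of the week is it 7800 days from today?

Dividing 7800 by 7 gives quotient 1114 and remainder 2.
Friday + 2 days → Sunday.

Sunday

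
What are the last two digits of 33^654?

By repeated squaring mod 100: 33^1≡33, 33^2≡89, 33^4≡21, 33^8≡41, 33^16≡81, 33^32≡61, 33^64≡21, 33^128≡41, 33^256≡81, 33^512≡61.
654 = 2 + 4 + 8 + 128 + 512, so 33^654 ≡ 89·21·41·41·61 ≡ 29 (mod 100).

29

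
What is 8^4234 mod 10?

4

Powers of 8 mod 10 repeat with period 4: 8, 4, 2, 6.
4234 leaves remainder 2 on division by 4, so 8^4234 ends in 4.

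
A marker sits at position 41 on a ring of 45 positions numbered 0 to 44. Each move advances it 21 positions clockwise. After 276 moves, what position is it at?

32

276·21 = 5796.
Dividing 5796 by 45 gives quotient 128 and remainder 36.
(41 + 36) mod 45 = 32.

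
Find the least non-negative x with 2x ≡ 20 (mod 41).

The inverse of 2 mod 41 is 21 (since 2·21 = 42 ≡ 1).
Multiplying both sides by 21: x ≡ 21·20 = 420 ≡ 10 (mod 41).
Check: 2·10 = 20 = 0·41 + 20.

10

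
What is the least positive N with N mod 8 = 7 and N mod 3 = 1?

7

x ≡ 1 (mod 3) gives x ∈ {1, 4, 7}.
The first of these with x mod 8 = 7 is 7.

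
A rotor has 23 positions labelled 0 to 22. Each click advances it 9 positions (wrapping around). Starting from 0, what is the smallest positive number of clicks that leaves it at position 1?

9·18 = 162 = 7·23 + 1, so 9⁻¹ ≡ 18 (mod 23).

18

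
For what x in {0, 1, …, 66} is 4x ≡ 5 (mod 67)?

18

The inverse of 4 mod 67 is 17 (since 4·17 = 68 ≡ 1).
So x ≡ 17·5 = 85 ≡ 18 (mod 67).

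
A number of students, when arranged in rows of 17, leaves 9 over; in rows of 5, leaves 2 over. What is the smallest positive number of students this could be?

77

x ≡ 2 (mod 5) gives x ∈ {2, 7, 12, 17, 22, 27, 32, 37, …}.
The first of these with x mod 17 = 9 is 77.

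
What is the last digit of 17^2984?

1

Last digits of 7^n: 7, 9, 3, 1 (period 4).
2984 mod 4 = 0, so the last digit matches 7^4 = 1.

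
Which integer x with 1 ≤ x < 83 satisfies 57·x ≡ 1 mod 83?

67

83 = 1·57 + 26
57 = 2·26 + 5
26 = 5·5 + 1
5 = 5·1 + 0
Back-substituting gives 57·67 ≡ 1 (mod 83).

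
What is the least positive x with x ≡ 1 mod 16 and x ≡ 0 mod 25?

Since 25·9 ≡ 1 (mod 16), take x = 0 + 25·((1−0)·9 mod 16) = 0 + 25·9 = 225.
Check: 225 mod 16 = 1, 225 mod 25 = 0.

225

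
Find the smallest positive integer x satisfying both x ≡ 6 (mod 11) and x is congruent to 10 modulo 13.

127

Since 13·6 ≡ 1 (mod 11), take x = 10 + 13·((6−10)·6 mod 11) = 10 + 13·9 = 127.
Check: 127 mod 11 = 6, 127 mod 13 = 10.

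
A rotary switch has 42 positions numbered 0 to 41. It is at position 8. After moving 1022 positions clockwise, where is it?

22

1022 = 24·42 + 14, so 1022 mod 42 = 14.
(8 + 14) mod 42 = 22.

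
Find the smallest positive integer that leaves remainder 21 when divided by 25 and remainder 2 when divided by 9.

146

x ≡ 2 (mod 9) gives x ∈ {2, 11, 20, 29, 38, 47, 56, 65, …}.
The first of these with x mod 25 = 21 is 146.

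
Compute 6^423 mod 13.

Square-and-reduce mod 13: 6^1≡6, 6^2≡10, 6^4≡9, 6^8≡3, 6^16≡9, 6^32≡3, 6^64≡9, 6^128≡3, 6^256≡9.
Since 423 = 1 + 2 + 4 + 32 + 128 + 256 in binary, 6^423 ≡ 6·10·9·3·3·9 ≡ 8 (mod 13).

8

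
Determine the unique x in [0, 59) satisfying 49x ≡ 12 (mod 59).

49⁻¹ ≡ 53 (mod 59) because 49·53 = 2597 = 44·59 + 1.
So x ≡ 53·12 = 636 ≡ 46 (mod 59).
Check: 49·46 = 2254 = 38·59 + 12.

46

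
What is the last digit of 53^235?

7

The units digit of 53^n cycles with period 4: 3, 9, 7, 1, …
235 leaves remainder 3 on division by 4, so 53^235 ends in 7.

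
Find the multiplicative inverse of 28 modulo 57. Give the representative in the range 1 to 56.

55

28·55 = 1540 = 27·57 + 1, so 28⁻¹ ≡ 55 (mod 57).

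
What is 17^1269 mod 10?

Powers of 7 mod 10 repeat with period 4: 7, 9, 3, 1.
1269 mod 4 = 1, so the last digit matches 7^1 = 7.

7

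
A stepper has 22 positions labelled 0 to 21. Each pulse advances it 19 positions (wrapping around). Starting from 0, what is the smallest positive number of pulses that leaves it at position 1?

19·7 = 133 = 6·22 + 1, so 19⁻¹ ≡ 7 (mod 22).

7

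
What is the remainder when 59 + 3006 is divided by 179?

22

3006 − 16·179 = 142, so 3006 ≡ 142 (mod 179).
(59 + 142) mod 179 = 22.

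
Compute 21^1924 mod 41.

18

Square-and-reduce mod 41: 21^1≡21, 21^2≡31, 21^4≡18, 21^8≡37, 21^16≡16, 21^32≡10, 21^64≡18, 21^128≡37, 21^256≡16, 21^512≡10, 21^1024≡18.
1924 = 4 + 128 + 256 + 512 + 1024, so 21^1924 ≡ 18·37·16·10·18 ≡ 18 (mod 41).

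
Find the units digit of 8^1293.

The units digit of 8^n cycles with period 4: 8, 4, 2, 6, …
1293 leaves remainder 1 on division by 4, so 8^1293 ends in 8.

8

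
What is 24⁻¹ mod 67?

14

67 = 2·24 + 19
24 = 1·19 + 5
19 = 3·5 + 4
5 = 1·4 + 1
4 = 4·1 + 0
Back-substituting gives 24·14 ≡ 1 (mod 67).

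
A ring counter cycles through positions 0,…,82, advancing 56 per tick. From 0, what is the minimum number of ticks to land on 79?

The inverse of 56 mod 83 is 43 (since 56·43 = 2408 ≡ 1).
So x ≡ 43·79 = 3397 ≡ 77 (mod 83).
Check: 56·77 = 4312 = 51·83 + 79.

77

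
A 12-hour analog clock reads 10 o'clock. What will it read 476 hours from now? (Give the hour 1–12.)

476 mod 12 = 8 (since 39·12 = 468).
10 + 8 → 6 on a 12-hour dial.

6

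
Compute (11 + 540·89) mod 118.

45

540·89 = 48060.
48060 − 407·118 = 34, so 48060 ≡ 34 (mod 118).
(11 + 34) mod 118 = 45.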